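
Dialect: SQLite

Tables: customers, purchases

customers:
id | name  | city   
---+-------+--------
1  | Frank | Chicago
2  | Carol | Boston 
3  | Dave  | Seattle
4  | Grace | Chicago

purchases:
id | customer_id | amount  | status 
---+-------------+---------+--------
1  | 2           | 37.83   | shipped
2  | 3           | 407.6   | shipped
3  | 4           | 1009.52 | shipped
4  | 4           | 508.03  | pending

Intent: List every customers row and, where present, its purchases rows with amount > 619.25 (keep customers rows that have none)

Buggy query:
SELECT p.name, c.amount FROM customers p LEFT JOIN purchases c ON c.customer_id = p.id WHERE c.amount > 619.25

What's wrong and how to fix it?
Bug: A WHERE condition on the right-hand table after LEFT JOIN drops unmatched parents

Fix: Put 'c.amount > 619.25' in the JOIN's ON clause instead of WHERE

Corrected query:
SELECT p.name, c.amount FROM customers p LEFT JOIN purchases c ON c.customer_id = p.id AND c.amount > 619.25

Result:
name  | amount 
------+--------
Frank | NULL   
Carol | NULL   
Dave  | NULL   
Grace | 1009.52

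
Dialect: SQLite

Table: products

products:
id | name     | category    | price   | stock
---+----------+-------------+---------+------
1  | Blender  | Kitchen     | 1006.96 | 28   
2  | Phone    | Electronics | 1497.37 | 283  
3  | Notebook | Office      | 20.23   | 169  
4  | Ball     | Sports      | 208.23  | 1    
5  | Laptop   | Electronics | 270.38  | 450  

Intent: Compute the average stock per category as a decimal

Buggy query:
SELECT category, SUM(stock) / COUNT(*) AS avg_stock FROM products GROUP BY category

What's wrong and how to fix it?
Bug: Both operands are integers, so '/' performs integer division and truncates

Fix: Cast one side to REAL so the division keeps the fractional part

Corrected query:
SELECT category, SUM(stock) * 1.0 / COUNT(*) AS avg_stock FROM products GROUP BY category

Result:
category    | avg_stock
------------+----------
Electronics | 366.5    
Kitchen     | 28       
Office      | 169      
Sports      | 1        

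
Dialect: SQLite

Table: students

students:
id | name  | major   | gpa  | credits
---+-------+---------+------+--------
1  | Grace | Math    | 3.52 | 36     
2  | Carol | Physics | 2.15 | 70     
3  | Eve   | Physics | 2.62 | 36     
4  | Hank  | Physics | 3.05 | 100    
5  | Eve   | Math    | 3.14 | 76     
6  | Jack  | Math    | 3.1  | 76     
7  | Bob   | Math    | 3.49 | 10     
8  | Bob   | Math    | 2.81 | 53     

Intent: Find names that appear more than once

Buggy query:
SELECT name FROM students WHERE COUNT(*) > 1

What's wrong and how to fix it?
Bug: COUNT(*) is an aggregate and cannot be used in WHERE

Fix: Group first, then use HAVING for the count condition

Corrected query:
SELECT name FROM students GROUP BY name HAVING COUNT(*) > 1

Result:
name
----
Bob 
Eve 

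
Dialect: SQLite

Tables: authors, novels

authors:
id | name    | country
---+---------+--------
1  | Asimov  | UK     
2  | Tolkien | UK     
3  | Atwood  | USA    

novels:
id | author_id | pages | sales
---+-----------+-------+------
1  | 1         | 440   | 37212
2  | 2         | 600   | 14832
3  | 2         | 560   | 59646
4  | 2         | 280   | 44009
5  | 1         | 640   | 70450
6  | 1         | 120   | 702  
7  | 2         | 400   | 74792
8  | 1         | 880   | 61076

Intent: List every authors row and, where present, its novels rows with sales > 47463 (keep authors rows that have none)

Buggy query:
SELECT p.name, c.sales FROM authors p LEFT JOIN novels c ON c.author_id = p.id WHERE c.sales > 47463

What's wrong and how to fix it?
Bug: Filtering c.sales in WHERE discards the NULL rows produced by LEFT JOIN, turning it into an inner join

Fix: Move the right-table condition into the ON clause so unmatched parents are kept

Corrected query:
SELECT p.name, c.sales FROM authors p LEFT JOIN novels c ON c.author_id = p.id AND c.sales > 47463

Result:
name    | sales
--------+------
Asimov  | 61076
Asimov  | 70450
Tolkien | 59646
Tolkien | 74792
Atwood  | NULL 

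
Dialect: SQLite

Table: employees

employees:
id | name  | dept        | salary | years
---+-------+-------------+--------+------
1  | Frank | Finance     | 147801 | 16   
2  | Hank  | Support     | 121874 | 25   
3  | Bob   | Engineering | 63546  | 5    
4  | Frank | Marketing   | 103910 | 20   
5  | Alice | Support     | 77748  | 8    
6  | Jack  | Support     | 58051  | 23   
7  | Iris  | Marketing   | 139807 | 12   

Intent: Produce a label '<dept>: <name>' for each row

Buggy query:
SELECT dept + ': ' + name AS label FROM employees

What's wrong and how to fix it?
Bug: SQLite uses || for string concatenation; + coerces text to numbers (yielding 0)

Fix: Replace + with || to concatenate text

Corrected query:
SELECT dept || ': ' || name AS label FROM employees

Result:
label           
----------------
Finance: Frank  
Support: Hank   
Engineering: Bob
Marketing: Frank
Support: Alice  
Support: Jack   
Marketing: Iris 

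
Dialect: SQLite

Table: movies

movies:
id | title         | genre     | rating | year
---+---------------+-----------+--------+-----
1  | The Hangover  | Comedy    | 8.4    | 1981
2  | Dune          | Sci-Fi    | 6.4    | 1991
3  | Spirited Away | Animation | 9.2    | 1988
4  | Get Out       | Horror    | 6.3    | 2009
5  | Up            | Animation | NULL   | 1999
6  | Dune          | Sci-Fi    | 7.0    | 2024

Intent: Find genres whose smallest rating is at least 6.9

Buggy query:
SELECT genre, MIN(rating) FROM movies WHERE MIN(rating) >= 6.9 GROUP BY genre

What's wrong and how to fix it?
Bug: MIN() in WHERE is a misuse of aggregate

Fix: Replace WHERE with HAVING after the GROUP BY

Corrected query:
SELECT genre, MIN(rating) FROM movies GROUP BY genre HAVING MIN(rating) >= 6.9

Result:
genre     | MIN(rating)
----------+------------
Animation | 9.2        
Comedy    | 8.4        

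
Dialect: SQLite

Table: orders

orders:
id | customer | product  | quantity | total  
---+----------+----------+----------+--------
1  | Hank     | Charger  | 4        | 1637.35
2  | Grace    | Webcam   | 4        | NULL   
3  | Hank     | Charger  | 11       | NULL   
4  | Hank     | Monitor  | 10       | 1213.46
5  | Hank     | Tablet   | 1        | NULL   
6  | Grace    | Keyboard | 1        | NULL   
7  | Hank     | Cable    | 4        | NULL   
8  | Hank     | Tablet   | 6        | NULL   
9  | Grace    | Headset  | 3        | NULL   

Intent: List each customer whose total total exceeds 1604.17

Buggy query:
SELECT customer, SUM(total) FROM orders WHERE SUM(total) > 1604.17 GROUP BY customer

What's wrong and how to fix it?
Bug: Aggregate functions cannot appear in a WHERE clause

Fix: Use HAVING (which filters groups after aggregation) instead of WHERE

Corrected query:
SELECT customer, SUM(total) FROM orders GROUP BY customer HAVING SUM(total) > 1604.17

Result:
customer | SUM(total)
---------+-----------
Hank     | 2850.81   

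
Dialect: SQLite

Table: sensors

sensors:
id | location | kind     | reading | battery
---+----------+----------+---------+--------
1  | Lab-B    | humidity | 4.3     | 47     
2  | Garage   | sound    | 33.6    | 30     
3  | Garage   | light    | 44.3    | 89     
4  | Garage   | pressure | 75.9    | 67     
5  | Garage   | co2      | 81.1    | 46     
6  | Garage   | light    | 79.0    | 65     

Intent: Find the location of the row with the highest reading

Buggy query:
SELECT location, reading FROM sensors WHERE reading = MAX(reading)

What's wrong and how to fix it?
Bug: MAX(reading) is an aggregate and cannot be used directly in WHERE

Fix: Wrap MAX in a scalar subquery so WHERE compares against a single value

Corrected query:
SELECT location, reading FROM sensors WHERE reading = (SELECT MAX(reading) FROM sensors)

Result:
location | reading
---------+--------
Garage   | 81.1   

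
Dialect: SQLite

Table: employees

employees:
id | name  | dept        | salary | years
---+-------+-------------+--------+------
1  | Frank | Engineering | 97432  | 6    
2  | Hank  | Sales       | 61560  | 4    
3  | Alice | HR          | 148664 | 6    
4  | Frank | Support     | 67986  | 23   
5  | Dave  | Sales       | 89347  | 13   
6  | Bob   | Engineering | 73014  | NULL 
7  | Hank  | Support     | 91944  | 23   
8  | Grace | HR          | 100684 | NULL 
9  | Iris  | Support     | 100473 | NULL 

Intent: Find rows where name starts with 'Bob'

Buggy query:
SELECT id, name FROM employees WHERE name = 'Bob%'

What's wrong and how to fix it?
Bug: '=' compares the literal string including the % character; pattern matching needs LIKE

Fix: Use LIKE for wildcard pattern matching

Corrected query:
SELECT id, name FROM employees WHERE name LIKE 'Bob%'

Result:
id | name
---+-----
6  | Bob 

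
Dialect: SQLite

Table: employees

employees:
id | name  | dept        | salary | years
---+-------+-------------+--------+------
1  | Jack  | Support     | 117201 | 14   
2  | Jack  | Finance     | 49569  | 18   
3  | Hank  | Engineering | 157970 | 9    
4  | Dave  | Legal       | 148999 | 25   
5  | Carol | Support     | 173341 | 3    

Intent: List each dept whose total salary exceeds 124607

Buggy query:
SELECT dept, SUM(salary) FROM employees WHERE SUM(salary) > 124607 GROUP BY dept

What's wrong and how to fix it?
Bug: SUM(salary) is an aggregate, but WHERE filters rows before aggregation

Fix: Move the aggregate condition to a HAVING clause

Corrected query:
SELECT dept, SUM(salary) FROM employees GROUP BY dept HAVING SUM(salary) > 124607

Result:
dept        | SUM(salary)
------------+------------
Engineering | 157970     
Legal       | 148999     
Support     | 290542     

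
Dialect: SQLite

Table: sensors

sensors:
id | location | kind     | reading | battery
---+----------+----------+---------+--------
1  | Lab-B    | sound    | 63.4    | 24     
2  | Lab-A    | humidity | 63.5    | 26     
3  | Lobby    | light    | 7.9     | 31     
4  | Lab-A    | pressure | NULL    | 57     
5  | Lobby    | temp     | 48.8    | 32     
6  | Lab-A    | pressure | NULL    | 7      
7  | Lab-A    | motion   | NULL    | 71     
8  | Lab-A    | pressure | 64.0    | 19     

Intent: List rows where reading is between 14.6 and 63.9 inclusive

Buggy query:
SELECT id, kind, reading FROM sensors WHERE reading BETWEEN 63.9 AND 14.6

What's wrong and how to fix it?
Bug: BETWEEN expects the lower bound first; with 63.9 AND 14.6 the range is empty

Fix: Write BETWEEN 14.6 AND 63.9

Corrected query:
SELECT id, kind, reading FROM sensors WHERE reading BETWEEN 14.6 AND 63.9

Result:
id | kind     | reading
---+----------+--------
1  | sound    | 63.4   
2  | humidity | 63.5   
5  | temp     | 48.8   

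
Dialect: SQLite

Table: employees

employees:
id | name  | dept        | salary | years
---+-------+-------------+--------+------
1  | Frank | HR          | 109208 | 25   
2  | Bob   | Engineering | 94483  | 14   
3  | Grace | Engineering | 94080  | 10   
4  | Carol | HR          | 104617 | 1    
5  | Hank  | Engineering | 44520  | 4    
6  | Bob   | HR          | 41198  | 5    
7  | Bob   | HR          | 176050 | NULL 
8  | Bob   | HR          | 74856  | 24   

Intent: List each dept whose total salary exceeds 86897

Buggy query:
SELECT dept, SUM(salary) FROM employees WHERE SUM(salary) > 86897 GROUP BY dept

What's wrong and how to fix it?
Bug: WHERE runs before GROUP BY, so aggregates aren't available there

Fix: Move the aggregate condition to a HAVING clause

Corrected query:
SELECT dept, SUM(salary) FROM employees GROUP BY dept HAVING SUM(salary) > 86897

Result:
dept        | SUM(salary)
------------+------------
Engineering | 233083     
HR          | 505929     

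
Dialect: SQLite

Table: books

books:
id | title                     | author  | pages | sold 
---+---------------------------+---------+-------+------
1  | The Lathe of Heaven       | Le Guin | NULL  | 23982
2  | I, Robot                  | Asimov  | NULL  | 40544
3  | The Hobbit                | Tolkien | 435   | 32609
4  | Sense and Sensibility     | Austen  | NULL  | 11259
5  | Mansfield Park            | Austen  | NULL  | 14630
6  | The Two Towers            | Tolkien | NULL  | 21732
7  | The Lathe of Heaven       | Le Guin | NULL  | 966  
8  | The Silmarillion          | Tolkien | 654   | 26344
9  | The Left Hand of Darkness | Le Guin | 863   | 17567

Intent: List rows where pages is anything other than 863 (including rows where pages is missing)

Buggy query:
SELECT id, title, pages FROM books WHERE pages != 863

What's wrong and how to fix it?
Bug: 'pages != 863' is unknown when pages is NULL, so NULL rows are silently excluded

Fix: Add an explicit OR pages IS NULL to include the missing-value rows

Corrected query:
SELECT id, title, pages FROM books WHERE pages != 863 OR pages IS NULL

Result:
id | title                 | pages
---+-----------------------+------
1  | The Lathe of Heaven   | NULL 
2  | I, Robot              | NULL 
3  | The Hobbit            | 435  
4  | Sense and Sensibility | NULL 
5  | Mansfield Park        | NULL 
6  | The Two Towers        | NULL 
7  | The Lathe of Heaven   | NULL 
8  | The Silmarillion      | 654  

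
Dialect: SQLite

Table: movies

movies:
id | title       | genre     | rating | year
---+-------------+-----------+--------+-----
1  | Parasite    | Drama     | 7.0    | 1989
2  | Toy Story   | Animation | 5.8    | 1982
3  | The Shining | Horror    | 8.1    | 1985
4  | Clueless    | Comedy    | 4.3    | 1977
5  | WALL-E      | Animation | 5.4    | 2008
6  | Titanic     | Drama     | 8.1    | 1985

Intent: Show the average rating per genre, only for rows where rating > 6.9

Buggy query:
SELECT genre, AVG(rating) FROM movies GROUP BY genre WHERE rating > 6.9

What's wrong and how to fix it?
Bug: Row-level WHERE must come before GROUP BY in the clause order

Fix: Place WHERE between FROM and GROUP BY

Corrected query:
SELECT genre, AVG(rating) FROM movies WHERE rating > 6.9 GROUP BY genre

Result:
genre  | AVG(rating)
-------+------------
Drama  | 7.55       
Horror | 8.1        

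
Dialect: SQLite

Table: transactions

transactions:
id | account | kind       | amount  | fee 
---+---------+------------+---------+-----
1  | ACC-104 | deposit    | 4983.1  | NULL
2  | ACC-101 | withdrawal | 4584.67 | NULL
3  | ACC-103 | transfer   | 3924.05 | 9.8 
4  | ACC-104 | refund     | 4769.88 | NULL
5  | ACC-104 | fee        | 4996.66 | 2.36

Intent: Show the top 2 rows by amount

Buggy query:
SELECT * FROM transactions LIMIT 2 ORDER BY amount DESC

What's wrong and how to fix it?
Bug: LIMIT must come after ORDER BY

Fix: Sort with ORDER BY, then apply LIMIT

Corrected query:
SELECT * FROM transactions ORDER BY amount DESC LIMIT 2

Result:
id | account | kind    | amount  | fee 
---+---------+---------+---------+-----
5  | ACC-104 | fee     | 4996.66 | 2.36
1  | ACC-104 | deposit | 4983.1  | NULL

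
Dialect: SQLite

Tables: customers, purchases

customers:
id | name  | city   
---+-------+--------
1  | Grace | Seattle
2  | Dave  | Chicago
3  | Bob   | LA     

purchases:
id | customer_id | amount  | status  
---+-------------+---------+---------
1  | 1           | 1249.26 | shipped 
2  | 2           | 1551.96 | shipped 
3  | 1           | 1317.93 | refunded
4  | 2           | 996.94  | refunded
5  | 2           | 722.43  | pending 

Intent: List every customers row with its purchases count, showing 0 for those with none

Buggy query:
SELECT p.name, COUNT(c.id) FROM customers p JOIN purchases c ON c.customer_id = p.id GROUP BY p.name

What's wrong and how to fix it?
Bug: INNER JOIN drops customers rows that have no matching purchases rows

Fix: Switch to LEFT JOIN to retain unmatched parent rows

Corrected query:
SELECT p.name, COUNT(c.id) FROM customers p LEFT JOIN purchases c ON c.customer_id = p.id GROUP BY p.name

Result:
name  | COUNT(c.id)
------+------------
Bob   | 0          
Dave  | 3          
Grace | 2          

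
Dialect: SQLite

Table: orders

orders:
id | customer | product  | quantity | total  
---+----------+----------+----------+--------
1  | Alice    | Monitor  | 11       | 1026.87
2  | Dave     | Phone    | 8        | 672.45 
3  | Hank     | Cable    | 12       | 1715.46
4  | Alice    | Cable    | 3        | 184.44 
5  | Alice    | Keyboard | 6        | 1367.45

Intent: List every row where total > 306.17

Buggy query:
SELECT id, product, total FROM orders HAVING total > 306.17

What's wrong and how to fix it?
Bug: This is a non-aggregate query (no GROUP BY, no aggregates), so in SQLite the HAVING clause is invalid here; a row-level condition belongs in WHERE

Fix: Replace HAVING with WHERE since the condition applies to individual rows

Corrected query:
SELECT id, product, total FROM orders WHERE total > 306.17

Result:
id | product  | total  
---+----------+--------
1  | Monitor  | 1026.87
2  | Phone    | 672.45 
3  | Cable    | 1715.46
5  | Keyboard | 1367.45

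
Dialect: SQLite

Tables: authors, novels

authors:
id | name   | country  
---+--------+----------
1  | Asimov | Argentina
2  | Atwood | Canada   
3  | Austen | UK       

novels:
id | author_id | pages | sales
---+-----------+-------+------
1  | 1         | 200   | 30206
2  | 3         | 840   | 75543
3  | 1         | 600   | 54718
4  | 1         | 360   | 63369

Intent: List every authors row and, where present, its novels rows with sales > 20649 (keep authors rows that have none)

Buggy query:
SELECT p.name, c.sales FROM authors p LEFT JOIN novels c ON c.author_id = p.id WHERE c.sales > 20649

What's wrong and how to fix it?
Bug: A WHERE condition on the right-hand table after LEFT JOIN drops unmatched parents

Fix: Move the right-table condition into the ON clause so unmatched parents are kept

Corrected query:
SELECT p.name, c.sales FROM authors p LEFT JOIN novels c ON c.author_id = p.id AND c.sales > 20649

Result:
name   | sales
-------+------
Asimov | 30206
Asimov | 54718
Asimov | 63369
Atwood | NULL 
Austen | 75543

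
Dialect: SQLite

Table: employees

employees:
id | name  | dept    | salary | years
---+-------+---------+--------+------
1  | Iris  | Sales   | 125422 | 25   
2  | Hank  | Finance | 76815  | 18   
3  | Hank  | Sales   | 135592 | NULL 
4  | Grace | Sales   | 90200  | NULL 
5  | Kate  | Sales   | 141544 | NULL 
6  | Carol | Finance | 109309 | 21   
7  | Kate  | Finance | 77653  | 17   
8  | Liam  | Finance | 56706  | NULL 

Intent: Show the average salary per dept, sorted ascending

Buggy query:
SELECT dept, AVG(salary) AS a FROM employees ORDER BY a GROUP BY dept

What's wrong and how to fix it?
Bug: ORDER BY appears before GROUP BY; SQL clause order requires GROUP BY first

Fix: Reorder: SELECT … FROM … GROUP BY … ORDER BY …

Corrected query:
SELECT dept, AVG(salary) AS a FROM employees GROUP BY dept ORDER BY a

Result:
dept    | a       
--------+---------
Finance | 80120.75
Sales   | 123189.5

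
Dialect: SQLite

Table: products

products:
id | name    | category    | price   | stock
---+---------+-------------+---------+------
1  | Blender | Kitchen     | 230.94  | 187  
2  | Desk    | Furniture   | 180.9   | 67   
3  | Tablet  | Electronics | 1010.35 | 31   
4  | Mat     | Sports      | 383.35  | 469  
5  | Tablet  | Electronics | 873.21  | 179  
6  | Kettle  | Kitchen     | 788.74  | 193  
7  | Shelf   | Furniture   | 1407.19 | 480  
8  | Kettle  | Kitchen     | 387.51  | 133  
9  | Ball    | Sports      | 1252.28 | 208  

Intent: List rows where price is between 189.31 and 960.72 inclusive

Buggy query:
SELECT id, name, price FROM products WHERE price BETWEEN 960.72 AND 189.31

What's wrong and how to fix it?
Bug: The bounds are reversed; BETWEEN a AND b requires a <= b to match anything

Fix: Write BETWEEN 189.31 AND 960.72

Corrected query:
SELECT id, name, price FROM products WHERE price BETWEEN 189.31 AND 960.72

Result:
id | name    | price 
---+---------+-------
1  | Blender | 230.94
4  | Mat     | 383.35
5  | Tablet  | 873.21
6  | Kettle  | 788.74
8  | Kettle  | 387.51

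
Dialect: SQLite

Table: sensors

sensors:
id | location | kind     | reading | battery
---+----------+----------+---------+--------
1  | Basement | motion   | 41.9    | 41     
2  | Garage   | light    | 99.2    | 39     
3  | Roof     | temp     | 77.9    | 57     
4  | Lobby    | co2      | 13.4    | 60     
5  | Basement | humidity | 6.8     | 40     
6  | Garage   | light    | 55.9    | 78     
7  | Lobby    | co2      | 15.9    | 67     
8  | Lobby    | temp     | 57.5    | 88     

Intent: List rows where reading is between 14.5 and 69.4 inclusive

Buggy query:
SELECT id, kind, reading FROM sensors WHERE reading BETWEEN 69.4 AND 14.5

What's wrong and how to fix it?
Bug: The bounds are reversed; BETWEEN a AND b requires a <= b to match anything

Fix: Swap the bounds so the smaller value comes first

Corrected query:
SELECT id, kind, reading FROM sensors WHERE reading BETWEEN 14.5 AND 69.4

Result:
id | kind   | reading
---+--------+--------
1  | motion | 41.9   
6  | light  | 55.9   
7  | co2    | 15.9   
8  | temp   | 57.5   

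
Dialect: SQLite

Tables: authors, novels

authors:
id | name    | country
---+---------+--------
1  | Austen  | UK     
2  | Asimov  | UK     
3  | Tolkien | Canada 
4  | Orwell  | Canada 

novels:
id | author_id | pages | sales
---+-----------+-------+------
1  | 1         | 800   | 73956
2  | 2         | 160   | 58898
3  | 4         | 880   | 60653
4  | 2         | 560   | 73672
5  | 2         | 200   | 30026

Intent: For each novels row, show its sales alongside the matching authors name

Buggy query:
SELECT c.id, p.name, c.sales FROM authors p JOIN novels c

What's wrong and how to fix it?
Bug: Missing join condition: each novels row is matched to all authors rows instead of just its own

Fix: Add ON c.author_id = p.id to the JOIN

Corrected query:
SELECT c.id, p.name, c.sales FROM authors p JOIN novels c ON c.author_id = p.id

Result:
id | name   | sales
---+--------+------
1  | Austen | 73956
2  | Asimov | 58898
3  | Orwell | 60653
4  | Asimov | 73672
5  | Asimov | 30026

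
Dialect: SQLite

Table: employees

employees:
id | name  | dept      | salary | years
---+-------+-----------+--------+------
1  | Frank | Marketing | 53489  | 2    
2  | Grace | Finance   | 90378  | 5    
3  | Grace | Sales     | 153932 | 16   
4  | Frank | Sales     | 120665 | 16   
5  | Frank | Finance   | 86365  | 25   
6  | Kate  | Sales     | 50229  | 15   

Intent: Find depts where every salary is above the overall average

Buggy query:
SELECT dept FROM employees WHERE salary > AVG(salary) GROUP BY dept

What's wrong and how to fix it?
Bug: AVG() is an aggregate; it can't sit directly in WHERE

Fix: Compute the overall average in a scalar subquery and compare each group's MIN against it in HAVING

Corrected query:
SELECT dept FROM employees GROUP BY dept HAVING MIN(salary) > (SELECT AVG(salary) FROM employees)

Result:
(no rows)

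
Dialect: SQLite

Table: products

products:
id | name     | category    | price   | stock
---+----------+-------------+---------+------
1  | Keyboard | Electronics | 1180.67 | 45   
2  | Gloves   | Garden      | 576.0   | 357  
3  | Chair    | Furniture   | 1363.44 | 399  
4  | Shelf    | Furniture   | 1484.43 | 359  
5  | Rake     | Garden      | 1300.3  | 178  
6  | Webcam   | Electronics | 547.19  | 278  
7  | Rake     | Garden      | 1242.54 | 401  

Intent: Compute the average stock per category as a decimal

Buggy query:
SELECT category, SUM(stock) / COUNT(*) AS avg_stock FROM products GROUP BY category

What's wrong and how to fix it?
Bug: SUM(stock) and COUNT(*) are both integers; the division truncates the fractional part

Fix: Cast one side to REAL so the division keeps the fractional part

Corrected query:
SELECT category, SUM(stock) * 1.0 / COUNT(*) AS avg_stock FROM products GROUP BY category

Result:
category    | avg_stock
------------+----------
Electronics | 161.5    
Furniture   | 379      
Garden      | 312      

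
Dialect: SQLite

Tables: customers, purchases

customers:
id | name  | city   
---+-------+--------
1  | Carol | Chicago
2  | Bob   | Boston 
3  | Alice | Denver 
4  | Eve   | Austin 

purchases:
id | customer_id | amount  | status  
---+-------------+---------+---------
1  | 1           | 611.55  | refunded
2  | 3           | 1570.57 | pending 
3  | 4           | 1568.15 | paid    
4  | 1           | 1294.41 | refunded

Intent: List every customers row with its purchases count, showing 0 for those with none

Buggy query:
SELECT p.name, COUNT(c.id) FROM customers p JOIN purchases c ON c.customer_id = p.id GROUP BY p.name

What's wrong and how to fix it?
Bug: An inner join excludes parents with zero children

Fix: Use LEFT JOIN so parents without children still appear (COUNT(c.id) gives 0)

Corrected query:
SELECT p.name, COUNT(c.id) FROM customers p LEFT JOIN purchases c ON c.customer_id = p.id GROUP BY p.name

Result:
name  | COUNT(c.id)
------+------------
Alice | 1          
Bob   | 0          
Carol | 2          
Eve   | 1          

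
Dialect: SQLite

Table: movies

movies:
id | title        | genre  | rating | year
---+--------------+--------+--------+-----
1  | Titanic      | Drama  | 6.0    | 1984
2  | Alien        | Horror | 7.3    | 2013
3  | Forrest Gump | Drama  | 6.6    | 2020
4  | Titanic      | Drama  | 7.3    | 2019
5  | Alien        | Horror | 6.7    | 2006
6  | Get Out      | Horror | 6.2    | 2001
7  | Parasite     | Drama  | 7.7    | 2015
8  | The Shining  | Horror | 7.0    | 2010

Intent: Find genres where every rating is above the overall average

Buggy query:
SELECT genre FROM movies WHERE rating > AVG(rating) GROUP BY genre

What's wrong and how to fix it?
Bug: AVG() is an aggregate; it can't sit directly in WHERE

Fix: Compute the overall average in a scalar subquery and compare each group's MIN against it in HAVING

Corrected query:
SELECT genre FROM movies GROUP BY genre HAVING MIN(rating) > (SELECT AVG(rating) FROM movies)

Result:
(no rows)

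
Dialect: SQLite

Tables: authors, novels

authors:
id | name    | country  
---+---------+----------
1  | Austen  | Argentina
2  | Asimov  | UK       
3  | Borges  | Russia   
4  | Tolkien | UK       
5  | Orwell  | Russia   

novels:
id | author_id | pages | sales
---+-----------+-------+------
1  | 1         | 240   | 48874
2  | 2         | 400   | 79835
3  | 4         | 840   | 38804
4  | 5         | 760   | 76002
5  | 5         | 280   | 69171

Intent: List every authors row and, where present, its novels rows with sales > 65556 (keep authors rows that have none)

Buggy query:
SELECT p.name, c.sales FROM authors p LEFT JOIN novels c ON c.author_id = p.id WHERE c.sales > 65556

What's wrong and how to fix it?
Bug: Filtering c.sales in WHERE discards the NULL rows produced by LEFT JOIN, turning it into an inner join

Fix: Put 'c.sales > 65556' in the JOIN's ON clause instead of WHERE

Corrected query:
SELECT p.name, c.sales FROM authors p LEFT JOIN novels c ON c.author_id = p.id AND c.sales > 65556

Result:
name    | sales
--------+------
Austen  | NULL 
Asimov  | 79835
Borges  | NULL 
Tolkien | NULL 
Orwell  | 69171
Orwell  | 76002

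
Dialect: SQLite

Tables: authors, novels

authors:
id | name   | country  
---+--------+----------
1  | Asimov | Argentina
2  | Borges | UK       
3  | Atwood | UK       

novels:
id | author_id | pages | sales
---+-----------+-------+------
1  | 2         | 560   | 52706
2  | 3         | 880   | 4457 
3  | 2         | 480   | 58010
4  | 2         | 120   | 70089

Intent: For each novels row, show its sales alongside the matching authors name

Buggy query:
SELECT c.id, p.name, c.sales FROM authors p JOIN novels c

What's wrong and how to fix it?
Bug: JOIN with no ON clause produces a cartesian product; every novels row pairs with every authors row

Fix: Specify the join condition linking the foreign key to the parent id

Corrected query:
SELECT c.id, p.name, c.sales FROM authors p JOIN novels c ON c.author_id = p.id

Result:
id | name   | sales
---+--------+------
1  | Borges | 52706
2  | Atwood | 4457 
3  | Borges | 58010
4  | Borges | 70089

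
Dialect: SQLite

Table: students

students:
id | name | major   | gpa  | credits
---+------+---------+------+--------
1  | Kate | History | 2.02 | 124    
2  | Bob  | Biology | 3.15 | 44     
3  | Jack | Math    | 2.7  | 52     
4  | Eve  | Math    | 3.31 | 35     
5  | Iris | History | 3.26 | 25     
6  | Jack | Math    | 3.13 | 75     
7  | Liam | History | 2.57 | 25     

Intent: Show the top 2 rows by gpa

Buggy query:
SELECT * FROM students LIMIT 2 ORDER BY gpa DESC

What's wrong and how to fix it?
Bug: ORDER BY cannot follow LIMIT; LIMIT is the final clause

Fix: Sort with ORDER BY, then apply LIMIT

Corrected query:
SELECT * FROM students ORDER BY gpa DESC LIMIT 2

Result:
id | name | major   | gpa  | credits
---+------+---------+------+--------
4  | Eve  | Math    | 3.31 | 35     
5  | Iris | History | 3.26 | 25     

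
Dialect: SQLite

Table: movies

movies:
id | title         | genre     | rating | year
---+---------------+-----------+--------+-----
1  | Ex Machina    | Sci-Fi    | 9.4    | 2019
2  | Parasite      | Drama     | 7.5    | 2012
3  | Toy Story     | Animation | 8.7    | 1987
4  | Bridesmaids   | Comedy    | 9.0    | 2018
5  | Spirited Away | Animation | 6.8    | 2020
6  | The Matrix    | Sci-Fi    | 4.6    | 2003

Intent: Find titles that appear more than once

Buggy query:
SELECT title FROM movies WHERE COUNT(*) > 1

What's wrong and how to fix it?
Bug: COUNT(*) is an aggregate and cannot be used in WHERE

Fix: GROUP BY title, then filter groups with HAVING COUNT(*) > 1

Corrected query:
SELECT title FROM movies GROUP BY title HAVING COUNT(*) > 1

Result:
(no rows)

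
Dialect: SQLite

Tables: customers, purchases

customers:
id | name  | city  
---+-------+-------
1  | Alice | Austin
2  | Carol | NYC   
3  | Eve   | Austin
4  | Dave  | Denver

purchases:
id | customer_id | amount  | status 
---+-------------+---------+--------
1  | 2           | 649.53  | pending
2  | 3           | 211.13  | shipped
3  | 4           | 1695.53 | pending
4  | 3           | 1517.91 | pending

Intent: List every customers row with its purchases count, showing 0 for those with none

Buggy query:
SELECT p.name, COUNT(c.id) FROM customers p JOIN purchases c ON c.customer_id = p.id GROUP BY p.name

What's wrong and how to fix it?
Bug: An inner join excludes parents with zero children

Fix: Switch to LEFT JOIN to retain unmatched parent rows

Corrected query:
SELECT p.name, COUNT(c.id) FROM customers p LEFT JOIN purchases c ON c.customer_id = p.id GROUP BY p.name

Result:
name  | COUNT(c.id)
------+------------
Alice | 0          
Carol | 1          
Dave  | 1          
Eve   | 2          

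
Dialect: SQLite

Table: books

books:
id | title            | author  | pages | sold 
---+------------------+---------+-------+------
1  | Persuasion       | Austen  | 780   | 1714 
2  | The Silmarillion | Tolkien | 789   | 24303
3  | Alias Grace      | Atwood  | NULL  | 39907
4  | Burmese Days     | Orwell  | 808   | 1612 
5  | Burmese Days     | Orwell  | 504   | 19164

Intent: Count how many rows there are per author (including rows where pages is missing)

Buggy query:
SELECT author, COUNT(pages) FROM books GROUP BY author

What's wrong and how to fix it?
Bug: COUNT(column) counts non-NULL values only; rows with NULL pages aren't counted

Fix: Replace COUNT(pages) with COUNT(*)

Corrected query:
SELECT author, COUNT(*) FROM books GROUP BY author

Result:
author  | COUNT(*)
--------+---------
Atwood  | 1       
Austen  | 1       
Orwell  | 2       
Tolkien | 1       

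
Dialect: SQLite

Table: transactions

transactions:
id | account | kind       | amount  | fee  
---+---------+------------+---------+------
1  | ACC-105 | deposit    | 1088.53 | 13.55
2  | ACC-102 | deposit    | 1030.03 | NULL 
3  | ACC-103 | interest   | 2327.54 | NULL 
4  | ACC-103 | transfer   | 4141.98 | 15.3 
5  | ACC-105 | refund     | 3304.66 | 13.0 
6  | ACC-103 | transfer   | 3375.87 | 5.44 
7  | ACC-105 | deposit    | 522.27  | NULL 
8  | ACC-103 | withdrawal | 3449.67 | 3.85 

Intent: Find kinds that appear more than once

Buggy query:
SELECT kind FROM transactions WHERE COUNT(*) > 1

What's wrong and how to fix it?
Bug: WHERE can't reference COUNT(*); aggregates are computed after WHERE

Fix: GROUP BY kind, then filter groups with HAVING COUNT(*) > 1

Corrected query:
SELECT kind FROM transactions GROUP BY kind HAVING COUNT(*) > 1

Result:
kind    
--------
deposit 
transfer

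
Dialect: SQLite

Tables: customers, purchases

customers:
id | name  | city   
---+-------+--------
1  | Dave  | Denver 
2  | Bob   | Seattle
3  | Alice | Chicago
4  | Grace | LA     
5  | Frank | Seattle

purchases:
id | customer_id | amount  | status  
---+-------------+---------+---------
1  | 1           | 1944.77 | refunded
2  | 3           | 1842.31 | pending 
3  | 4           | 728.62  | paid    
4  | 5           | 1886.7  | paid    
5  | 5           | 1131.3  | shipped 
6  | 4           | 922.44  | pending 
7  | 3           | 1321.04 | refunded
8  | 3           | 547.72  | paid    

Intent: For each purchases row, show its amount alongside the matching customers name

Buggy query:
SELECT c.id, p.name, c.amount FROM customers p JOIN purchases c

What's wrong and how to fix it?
Bug: Missing join condition: each purchases row is matched to all customers rows instead of just its own

Fix: Specify the join condition linking the foreign key to the parent id

Corrected query:
SELECT c.id, p.name, c.amount FROM customers p JOIN purchases c ON c.customer_id = p.id

Result:
id | name  | amount 
---+-------+--------
1  | Dave  | 1944.77
2  | Alice | 1842.31
3  | Grace | 728.62 
4  | Frank | 1886.7 
5  | Frank | 1131.3 
6  | Grace | 922.44 
7  | Alice | 1321.04
8  | Alice | 547.72 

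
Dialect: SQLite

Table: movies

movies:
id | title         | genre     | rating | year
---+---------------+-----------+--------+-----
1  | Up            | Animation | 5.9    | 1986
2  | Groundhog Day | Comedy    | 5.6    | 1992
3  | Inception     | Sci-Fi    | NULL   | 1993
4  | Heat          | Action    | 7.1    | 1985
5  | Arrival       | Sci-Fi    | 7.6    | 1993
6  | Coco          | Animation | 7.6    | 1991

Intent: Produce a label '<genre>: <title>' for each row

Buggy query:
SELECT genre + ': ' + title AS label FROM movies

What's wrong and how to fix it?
Bug: '+' is numeric addition; on text columns SQLite converts them to 0 instead of concatenating

Fix: Use the || operator for string concatenation

Corrected query:
SELECT genre || ': ' || title AS label FROM movies

Result:
label                
---------------------
Animation: Up        
Comedy: Groundhog Day
Sci-Fi: Inception    
Action: Heat         
Sci-Fi: Arrival      
Animation: Coco      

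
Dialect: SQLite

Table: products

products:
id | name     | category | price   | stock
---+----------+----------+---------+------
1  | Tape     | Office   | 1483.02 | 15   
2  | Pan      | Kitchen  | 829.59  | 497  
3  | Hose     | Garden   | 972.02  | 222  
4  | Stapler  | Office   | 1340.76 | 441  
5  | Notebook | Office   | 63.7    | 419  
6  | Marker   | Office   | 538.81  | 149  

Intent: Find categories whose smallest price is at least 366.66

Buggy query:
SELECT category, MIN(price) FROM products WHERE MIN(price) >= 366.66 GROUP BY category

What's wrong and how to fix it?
Bug: Aggregates like MIN are computed per group after WHERE runs

Fix: Use HAVING for the per-group MIN condition

Corrected query:
SELECT category, MIN(price) FROM products GROUP BY category HAVING MIN(price) >= 366.66

Result:
category | MIN(price)
---------+-----------
Garden   | 972.02    
Kitchen  | 829.59    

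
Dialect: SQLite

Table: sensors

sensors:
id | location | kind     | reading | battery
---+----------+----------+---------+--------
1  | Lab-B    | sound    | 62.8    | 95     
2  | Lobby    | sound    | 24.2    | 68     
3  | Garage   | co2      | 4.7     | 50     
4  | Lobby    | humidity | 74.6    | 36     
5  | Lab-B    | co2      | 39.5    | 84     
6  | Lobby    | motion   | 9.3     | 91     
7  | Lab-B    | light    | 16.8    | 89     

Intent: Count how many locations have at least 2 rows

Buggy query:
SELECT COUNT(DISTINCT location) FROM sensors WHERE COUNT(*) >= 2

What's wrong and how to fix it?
Bug: COUNT(*) cannot appear in WHERE; the per-group count doesn't exist yet

Fix: Group first with HAVING COUNT(*) >= 2, then COUNT the resulting groups

Corrected query:
SELECT COUNT(*) FROM (SELECT location FROM sensors GROUP BY location HAVING COUNT(*) >= 2)

Result:
COUNT(*)
--------
2       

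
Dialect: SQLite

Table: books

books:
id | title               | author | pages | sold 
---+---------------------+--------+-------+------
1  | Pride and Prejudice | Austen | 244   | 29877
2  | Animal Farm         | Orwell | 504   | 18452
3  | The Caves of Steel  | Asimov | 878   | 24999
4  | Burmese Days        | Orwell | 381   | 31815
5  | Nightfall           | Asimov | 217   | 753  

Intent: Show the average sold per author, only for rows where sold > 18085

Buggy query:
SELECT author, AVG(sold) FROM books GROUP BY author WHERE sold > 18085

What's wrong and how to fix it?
Bug: WHERE cannot follow GROUP BY

Fix: Place WHERE between FROM and GROUP BY

Corrected query:
SELECT author, AVG(sold) FROM books WHERE sold > 18085 GROUP BY author

Result:
author | AVG(sold)
-------+----------
Asimov | 24999    
Austen | 29877    
Orwell | 25133.5  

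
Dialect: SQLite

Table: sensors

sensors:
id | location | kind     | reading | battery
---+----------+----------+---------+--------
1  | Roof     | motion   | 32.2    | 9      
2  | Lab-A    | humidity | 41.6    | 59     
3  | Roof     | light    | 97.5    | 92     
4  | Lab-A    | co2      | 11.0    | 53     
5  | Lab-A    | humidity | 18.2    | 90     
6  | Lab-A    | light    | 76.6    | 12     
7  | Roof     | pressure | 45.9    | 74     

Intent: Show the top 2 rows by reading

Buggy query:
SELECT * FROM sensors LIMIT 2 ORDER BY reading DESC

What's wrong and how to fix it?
Bug: ORDER BY cannot follow LIMIT; LIMIT is the final clause

Fix: Sort with ORDER BY, then apply LIMIT

Corrected query:
SELECT * FROM sensors ORDER BY reading DESC LIMIT 2

Result:
id | location | kind  | reading | battery
---+----------+-------+---------+--------
3  | Roof     | light | 97.5    | 92     
6  | Lab-A    | light | 76.6    | 12     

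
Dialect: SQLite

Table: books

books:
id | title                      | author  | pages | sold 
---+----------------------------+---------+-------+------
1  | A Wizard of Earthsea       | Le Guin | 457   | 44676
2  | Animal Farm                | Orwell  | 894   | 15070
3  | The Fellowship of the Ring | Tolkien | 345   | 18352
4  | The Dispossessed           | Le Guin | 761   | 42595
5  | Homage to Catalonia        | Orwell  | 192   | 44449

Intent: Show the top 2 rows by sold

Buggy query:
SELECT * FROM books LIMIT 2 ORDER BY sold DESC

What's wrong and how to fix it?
Bug: ORDER BY cannot follow LIMIT; LIMIT is the final clause

Fix: Swap the clauses: ORDER BY first, then LIMIT

Corrected query:
SELECT * FROM books ORDER BY sold DESC LIMIT 2

Result:
id | title                | author  | pages | sold 
---+----------------------+---------+-------+------
1  | A Wizard of Earthsea | Le Guin | 457   | 44676
5  | Homage to Catalonia  | Orwell  | 192   | 44449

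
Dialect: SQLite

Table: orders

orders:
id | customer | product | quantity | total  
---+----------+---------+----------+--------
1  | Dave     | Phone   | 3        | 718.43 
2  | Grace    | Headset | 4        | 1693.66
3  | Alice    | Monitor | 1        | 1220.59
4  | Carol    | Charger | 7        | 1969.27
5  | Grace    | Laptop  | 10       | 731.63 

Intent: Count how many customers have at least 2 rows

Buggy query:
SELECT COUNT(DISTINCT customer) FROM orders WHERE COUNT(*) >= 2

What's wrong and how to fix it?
Bug: COUNT(*) cannot appear in WHERE; the per-group count doesn't exist yet

Fix: Group first with HAVING COUNT(*) >= 2, then COUNT the resulting groups

Corrected query:
SELECT COUNT(*) FROM (SELECT customer FROM orders GROUP BY customer HAVING COUNT(*) >= 2)

Result:
COUNT(*)
--------
1       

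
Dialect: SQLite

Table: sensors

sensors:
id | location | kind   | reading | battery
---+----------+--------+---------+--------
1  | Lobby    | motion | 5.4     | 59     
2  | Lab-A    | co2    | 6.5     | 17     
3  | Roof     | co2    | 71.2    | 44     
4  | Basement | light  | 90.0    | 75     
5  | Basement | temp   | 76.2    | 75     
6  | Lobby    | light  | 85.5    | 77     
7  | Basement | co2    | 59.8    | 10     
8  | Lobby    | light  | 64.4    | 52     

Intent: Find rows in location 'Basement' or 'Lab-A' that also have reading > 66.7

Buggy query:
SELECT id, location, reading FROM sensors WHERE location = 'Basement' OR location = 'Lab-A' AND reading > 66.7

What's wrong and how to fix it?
Bug: AND binds tighter than OR, so this parses as location = 'Basement' OR (location = 'Lab-A' AND reading > 66.7)

Fix: Add parentheses around the OR so the AND applies to both alternatives

Corrected query:
SELECT id, location, reading FROM sensors WHERE (location = 'Basement' OR location = 'Lab-A') AND reading > 66.7

Result:
id | location | reading
---+----------+--------
4  | Basement | 90     
5  | Basement | 76.2   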